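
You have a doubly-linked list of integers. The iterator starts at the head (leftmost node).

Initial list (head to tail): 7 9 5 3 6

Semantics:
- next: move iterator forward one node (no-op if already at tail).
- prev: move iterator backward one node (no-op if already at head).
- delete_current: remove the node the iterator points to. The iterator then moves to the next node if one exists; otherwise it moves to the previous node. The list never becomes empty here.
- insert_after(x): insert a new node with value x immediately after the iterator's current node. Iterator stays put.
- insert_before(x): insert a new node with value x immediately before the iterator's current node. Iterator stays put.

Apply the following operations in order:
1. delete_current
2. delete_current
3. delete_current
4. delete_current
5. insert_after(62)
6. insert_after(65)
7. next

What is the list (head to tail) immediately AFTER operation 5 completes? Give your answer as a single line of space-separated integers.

Answer: 6 62

Derivation:
After 1 (delete_current): list=[9, 5, 3, 6] cursor@9
After 2 (delete_current): list=[5, 3, 6] cursor@5
After 3 (delete_current): list=[3, 6] cursor@3
After 4 (delete_current): list=[6] cursor@6
After 5 (insert_after(62)): list=[6, 62] cursor@6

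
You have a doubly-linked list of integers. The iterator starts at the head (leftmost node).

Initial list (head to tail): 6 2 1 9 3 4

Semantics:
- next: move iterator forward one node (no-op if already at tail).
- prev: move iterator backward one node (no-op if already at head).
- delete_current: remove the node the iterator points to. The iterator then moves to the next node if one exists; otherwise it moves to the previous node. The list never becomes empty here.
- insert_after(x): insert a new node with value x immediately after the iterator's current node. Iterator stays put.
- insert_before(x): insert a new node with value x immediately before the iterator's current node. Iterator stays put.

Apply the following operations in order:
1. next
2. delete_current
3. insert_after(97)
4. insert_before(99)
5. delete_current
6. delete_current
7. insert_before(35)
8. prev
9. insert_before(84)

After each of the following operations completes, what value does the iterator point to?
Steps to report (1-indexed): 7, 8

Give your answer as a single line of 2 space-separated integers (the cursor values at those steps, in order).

Answer: 9 35

Derivation:
After 1 (next): list=[6, 2, 1, 9, 3, 4] cursor@2
After 2 (delete_current): list=[6, 1, 9, 3, 4] cursor@1
After 3 (insert_after(97)): list=[6, 1, 97, 9, 3, 4] cursor@1
After 4 (insert_before(99)): list=[6, 99, 1, 97, 9, 3, 4] cursor@1
After 5 (delete_current): list=[6, 99, 97, 9, 3, 4] cursor@97
After 6 (delete_current): list=[6, 99, 9, 3, 4] cursor@9
After 7 (insert_before(35)): list=[6, 99, 35, 9, 3, 4] cursor@9
After 8 (prev): list=[6, 99, 35, 9, 3, 4] cursor@35
After 9 (insert_before(84)): list=[6, 99, 84, 35, 9, 3, 4] cursor@35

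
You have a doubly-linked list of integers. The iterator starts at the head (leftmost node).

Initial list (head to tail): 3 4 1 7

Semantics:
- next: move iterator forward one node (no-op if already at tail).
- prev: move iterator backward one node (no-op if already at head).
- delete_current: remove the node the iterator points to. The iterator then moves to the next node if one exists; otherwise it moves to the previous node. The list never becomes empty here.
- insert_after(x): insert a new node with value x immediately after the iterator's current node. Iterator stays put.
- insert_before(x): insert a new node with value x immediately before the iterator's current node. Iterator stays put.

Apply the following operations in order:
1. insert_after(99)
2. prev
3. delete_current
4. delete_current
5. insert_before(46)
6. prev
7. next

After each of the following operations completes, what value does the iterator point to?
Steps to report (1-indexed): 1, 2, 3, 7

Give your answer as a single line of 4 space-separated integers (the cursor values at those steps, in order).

Answer: 3 3 99 4

Derivation:
After 1 (insert_after(99)): list=[3, 99, 4, 1, 7] cursor@3
After 2 (prev): list=[3, 99, 4, 1, 7] cursor@3
After 3 (delete_current): list=[99, 4, 1, 7] cursor@99
After 4 (delete_current): list=[4, 1, 7] cursor@4
After 5 (insert_before(46)): list=[46, 4, 1, 7] cursor@4
After 6 (prev): list=[46, 4, 1, 7] cursor@46
After 7 (next): list=[46, 4, 1, 7] cursor@4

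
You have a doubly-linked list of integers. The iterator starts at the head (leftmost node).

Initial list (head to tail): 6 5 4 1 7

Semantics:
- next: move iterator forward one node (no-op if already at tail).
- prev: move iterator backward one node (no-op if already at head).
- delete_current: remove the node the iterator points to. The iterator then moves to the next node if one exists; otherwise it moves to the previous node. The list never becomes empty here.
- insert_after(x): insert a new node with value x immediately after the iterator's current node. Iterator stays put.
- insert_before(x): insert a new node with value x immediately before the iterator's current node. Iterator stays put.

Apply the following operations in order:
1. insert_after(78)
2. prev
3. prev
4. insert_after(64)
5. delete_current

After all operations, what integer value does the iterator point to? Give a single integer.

Answer: 64

Derivation:
After 1 (insert_after(78)): list=[6, 78, 5, 4, 1, 7] cursor@6
After 2 (prev): list=[6, 78, 5, 4, 1, 7] cursor@6
After 3 (prev): list=[6, 78, 5, 4, 1, 7] cursor@6
After 4 (insert_after(64)): list=[6, 64, 78, 5, 4, 1, 7] cursor@6
After 5 (delete_current): list=[64, 78, 5, 4, 1, 7] cursor@64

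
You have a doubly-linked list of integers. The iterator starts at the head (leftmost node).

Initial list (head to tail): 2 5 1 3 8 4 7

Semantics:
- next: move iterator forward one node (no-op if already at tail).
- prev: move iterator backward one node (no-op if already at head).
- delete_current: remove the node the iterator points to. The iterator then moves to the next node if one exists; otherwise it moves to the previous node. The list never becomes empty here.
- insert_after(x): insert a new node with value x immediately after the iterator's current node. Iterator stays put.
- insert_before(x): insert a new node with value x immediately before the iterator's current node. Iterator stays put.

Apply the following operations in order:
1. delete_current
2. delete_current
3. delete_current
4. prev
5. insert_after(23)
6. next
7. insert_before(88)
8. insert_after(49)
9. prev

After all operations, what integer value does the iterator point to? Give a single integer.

After 1 (delete_current): list=[5, 1, 3, 8, 4, 7] cursor@5
After 2 (delete_current): list=[1, 3, 8, 4, 7] cursor@1
After 3 (delete_current): list=[3, 8, 4, 7] cursor@3
After 4 (prev): list=[3, 8, 4, 7] cursor@3
After 5 (insert_after(23)): list=[3, 23, 8, 4, 7] cursor@3
After 6 (next): list=[3, 23, 8, 4, 7] cursor@23
After 7 (insert_before(88)): list=[3, 88, 23, 8, 4, 7] cursor@23
After 8 (insert_after(49)): list=[3, 88, 23, 49, 8, 4, 7] cursor@23
After 9 (prev): list=[3, 88, 23, 49, 8, 4, 7] cursor@88

Answer: 88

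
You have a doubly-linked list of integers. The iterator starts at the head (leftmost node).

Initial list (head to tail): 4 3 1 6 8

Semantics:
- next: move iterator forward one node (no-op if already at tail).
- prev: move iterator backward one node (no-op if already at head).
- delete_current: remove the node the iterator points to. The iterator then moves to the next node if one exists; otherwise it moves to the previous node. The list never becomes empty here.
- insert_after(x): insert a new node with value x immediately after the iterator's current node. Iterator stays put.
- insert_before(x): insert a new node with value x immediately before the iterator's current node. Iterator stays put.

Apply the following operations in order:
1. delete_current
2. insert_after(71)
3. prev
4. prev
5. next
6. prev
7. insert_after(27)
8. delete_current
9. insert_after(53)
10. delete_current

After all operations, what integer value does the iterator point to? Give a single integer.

Answer: 53

Derivation:
After 1 (delete_current): list=[3, 1, 6, 8] cursor@3
After 2 (insert_after(71)): list=[3, 71, 1, 6, 8] cursor@3
After 3 (prev): list=[3, 71, 1, 6, 8] cursor@3
After 4 (prev): list=[3, 71, 1, 6, 8] cursor@3
After 5 (next): list=[3, 71, 1, 6, 8] cursor@71
After 6 (prev): list=[3, 71, 1, 6, 8] cursor@3
After 7 (insert_after(27)): list=[3, 27, 71, 1, 6, 8] cursor@3
After 8 (delete_current): list=[27, 71, 1, 6, 8] cursor@27
After 9 (insert_after(53)): list=[27, 53, 71, 1, 6, 8] cursor@27
After 10 (delete_current): list=[53, 71, 1, 6, 8] cursor@53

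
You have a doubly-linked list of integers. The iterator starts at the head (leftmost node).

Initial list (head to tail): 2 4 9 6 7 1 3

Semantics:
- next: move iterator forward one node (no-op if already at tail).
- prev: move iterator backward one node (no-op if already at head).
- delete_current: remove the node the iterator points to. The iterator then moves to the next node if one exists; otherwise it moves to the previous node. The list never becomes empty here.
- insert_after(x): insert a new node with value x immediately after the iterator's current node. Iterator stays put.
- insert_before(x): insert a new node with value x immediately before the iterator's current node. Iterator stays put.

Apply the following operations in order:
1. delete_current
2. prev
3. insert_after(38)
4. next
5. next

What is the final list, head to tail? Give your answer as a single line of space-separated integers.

Answer: 4 38 9 6 7 1 3

Derivation:
After 1 (delete_current): list=[4, 9, 6, 7, 1, 3] cursor@4
After 2 (prev): list=[4, 9, 6, 7, 1, 3] cursor@4
After 3 (insert_after(38)): list=[4, 38, 9, 6, 7, 1, 3] cursor@4
After 4 (next): list=[4, 38, 9, 6, 7, 1, 3] cursor@38
After 5 (next): list=[4, 38, 9, 6, 7, 1, 3] cursor@9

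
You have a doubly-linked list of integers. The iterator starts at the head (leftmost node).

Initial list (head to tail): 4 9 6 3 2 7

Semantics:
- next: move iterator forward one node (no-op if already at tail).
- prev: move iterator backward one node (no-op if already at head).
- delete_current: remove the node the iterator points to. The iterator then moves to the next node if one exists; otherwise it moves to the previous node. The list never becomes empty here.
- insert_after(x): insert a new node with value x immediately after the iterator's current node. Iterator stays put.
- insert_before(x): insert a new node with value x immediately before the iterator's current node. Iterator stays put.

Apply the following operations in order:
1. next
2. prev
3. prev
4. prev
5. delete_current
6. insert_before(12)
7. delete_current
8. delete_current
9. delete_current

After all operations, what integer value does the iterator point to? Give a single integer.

After 1 (next): list=[4, 9, 6, 3, 2, 7] cursor@9
After 2 (prev): list=[4, 9, 6, 3, 2, 7] cursor@4
After 3 (prev): list=[4, 9, 6, 3, 2, 7] cursor@4
After 4 (prev): list=[4, 9, 6, 3, 2, 7] cursor@4
After 5 (delete_current): list=[9, 6, 3, 2, 7] cursor@9
After 6 (insert_before(12)): list=[12, 9, 6, 3, 2, 7] cursor@9
After 7 (delete_current): list=[12, 6, 3, 2, 7] cursor@6
After 8 (delete_current): list=[12, 3, 2, 7] cursor@3
After 9 (delete_current): list=[12, 2, 7] cursor@2

Answer: 2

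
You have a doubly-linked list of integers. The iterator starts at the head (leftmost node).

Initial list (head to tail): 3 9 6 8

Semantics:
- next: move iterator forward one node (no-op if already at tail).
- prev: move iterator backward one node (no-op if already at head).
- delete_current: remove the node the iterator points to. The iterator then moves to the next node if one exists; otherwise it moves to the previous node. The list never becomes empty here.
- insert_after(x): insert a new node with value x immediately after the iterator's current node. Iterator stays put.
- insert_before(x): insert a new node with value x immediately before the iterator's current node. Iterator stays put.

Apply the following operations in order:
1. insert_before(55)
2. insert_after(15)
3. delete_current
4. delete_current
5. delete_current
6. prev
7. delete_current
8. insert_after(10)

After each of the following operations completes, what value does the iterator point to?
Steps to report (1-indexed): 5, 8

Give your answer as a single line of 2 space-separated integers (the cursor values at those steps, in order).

After 1 (insert_before(55)): list=[55, 3, 9, 6, 8] cursor@3
After 2 (insert_after(15)): list=[55, 3, 15, 9, 6, 8] cursor@3
After 3 (delete_current): list=[55, 15, 9, 6, 8] cursor@15
After 4 (delete_current): list=[55, 9, 6, 8] cursor@9
After 5 (delete_current): list=[55, 6, 8] cursor@6
After 6 (prev): list=[55, 6, 8] cursor@55
After 7 (delete_current): list=[6, 8] cursor@6
After 8 (insert_after(10)): list=[6, 10, 8] cursor@6

Answer: 6 6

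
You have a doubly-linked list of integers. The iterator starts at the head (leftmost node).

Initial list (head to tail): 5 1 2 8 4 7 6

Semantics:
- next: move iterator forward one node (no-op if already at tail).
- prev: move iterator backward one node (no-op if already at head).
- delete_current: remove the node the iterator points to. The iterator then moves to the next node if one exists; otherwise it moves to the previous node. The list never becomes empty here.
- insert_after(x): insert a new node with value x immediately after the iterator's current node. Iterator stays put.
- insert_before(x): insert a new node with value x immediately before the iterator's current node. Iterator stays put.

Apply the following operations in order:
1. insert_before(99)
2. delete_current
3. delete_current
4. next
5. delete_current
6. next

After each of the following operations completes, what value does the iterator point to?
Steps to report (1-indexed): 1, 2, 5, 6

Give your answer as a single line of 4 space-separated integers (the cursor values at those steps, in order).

After 1 (insert_before(99)): list=[99, 5, 1, 2, 8, 4, 7, 6] cursor@5
After 2 (delete_current): list=[99, 1, 2, 8, 4, 7, 6] cursor@1
After 3 (delete_current): list=[99, 2, 8, 4, 7, 6] cursor@2
After 4 (next): list=[99, 2, 8, 4, 7, 6] cursor@8
After 5 (delete_current): list=[99, 2, 4, 7, 6] cursor@4
After 6 (next): list=[99, 2, 4, 7, 6] cursor@7

Answer: 5 1 4 7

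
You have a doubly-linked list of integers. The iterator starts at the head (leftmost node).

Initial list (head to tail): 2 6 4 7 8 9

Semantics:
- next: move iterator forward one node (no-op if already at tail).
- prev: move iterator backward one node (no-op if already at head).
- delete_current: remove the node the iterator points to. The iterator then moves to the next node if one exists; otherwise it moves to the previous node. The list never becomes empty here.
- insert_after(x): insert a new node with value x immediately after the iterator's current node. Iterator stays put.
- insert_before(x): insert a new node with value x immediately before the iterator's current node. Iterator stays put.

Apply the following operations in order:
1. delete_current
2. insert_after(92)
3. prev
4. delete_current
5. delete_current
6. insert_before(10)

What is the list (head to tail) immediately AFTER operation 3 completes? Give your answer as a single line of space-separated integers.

Answer: 6 92 4 7 8 9

Derivation:
After 1 (delete_current): list=[6, 4, 7, 8, 9] cursor@6
After 2 (insert_after(92)): list=[6, 92, 4, 7, 8, 9] cursor@6
After 3 (prev): list=[6, 92, 4, 7, 8, 9] cursor@6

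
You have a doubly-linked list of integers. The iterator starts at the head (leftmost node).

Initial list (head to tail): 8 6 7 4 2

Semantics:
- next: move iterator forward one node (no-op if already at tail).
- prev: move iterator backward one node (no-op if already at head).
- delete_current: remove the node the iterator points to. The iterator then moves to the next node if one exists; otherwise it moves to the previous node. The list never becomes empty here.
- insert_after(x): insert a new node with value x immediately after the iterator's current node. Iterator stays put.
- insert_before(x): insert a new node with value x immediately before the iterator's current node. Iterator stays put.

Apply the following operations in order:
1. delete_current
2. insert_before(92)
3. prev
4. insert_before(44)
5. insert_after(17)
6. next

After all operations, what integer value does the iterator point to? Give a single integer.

After 1 (delete_current): list=[6, 7, 4, 2] cursor@6
After 2 (insert_before(92)): list=[92, 6, 7, 4, 2] cursor@6
After 3 (prev): list=[92, 6, 7, 4, 2] cursor@92
After 4 (insert_before(44)): list=[44, 92, 6, 7, 4, 2] cursor@92
After 5 (insert_after(17)): list=[44, 92, 17, 6, 7, 4, 2] cursor@92
After 6 (next): list=[44, 92, 17, 6, 7, 4, 2] cursor@17

Answer: 17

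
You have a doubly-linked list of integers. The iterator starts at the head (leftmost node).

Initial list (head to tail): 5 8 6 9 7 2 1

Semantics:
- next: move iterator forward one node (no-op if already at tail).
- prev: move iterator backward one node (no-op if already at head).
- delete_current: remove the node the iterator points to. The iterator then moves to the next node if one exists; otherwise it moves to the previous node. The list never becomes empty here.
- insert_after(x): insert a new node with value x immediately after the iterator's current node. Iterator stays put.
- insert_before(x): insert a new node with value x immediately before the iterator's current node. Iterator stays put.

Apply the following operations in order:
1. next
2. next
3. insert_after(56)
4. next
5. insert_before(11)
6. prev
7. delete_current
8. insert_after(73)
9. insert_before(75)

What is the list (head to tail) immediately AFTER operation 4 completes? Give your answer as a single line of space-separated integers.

Answer: 5 8 6 56 9 7 2 1

Derivation:
After 1 (next): list=[5, 8, 6, 9, 7, 2, 1] cursor@8
After 2 (next): list=[5, 8, 6, 9, 7, 2, 1] cursor@6
After 3 (insert_after(56)): list=[5, 8, 6, 56, 9, 7, 2, 1] cursor@6
After 4 (next): list=[5, 8, 6, 56, 9, 7, 2, 1] cursor@56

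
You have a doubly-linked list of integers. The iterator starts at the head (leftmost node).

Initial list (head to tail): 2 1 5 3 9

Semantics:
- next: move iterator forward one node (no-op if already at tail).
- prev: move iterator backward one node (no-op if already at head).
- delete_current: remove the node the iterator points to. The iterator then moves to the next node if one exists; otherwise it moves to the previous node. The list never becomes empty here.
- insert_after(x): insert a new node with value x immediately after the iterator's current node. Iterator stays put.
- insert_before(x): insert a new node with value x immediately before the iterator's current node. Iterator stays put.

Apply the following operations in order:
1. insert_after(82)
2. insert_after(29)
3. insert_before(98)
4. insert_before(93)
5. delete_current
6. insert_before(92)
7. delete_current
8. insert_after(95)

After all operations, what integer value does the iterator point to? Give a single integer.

Answer: 82

Derivation:
After 1 (insert_after(82)): list=[2, 82, 1, 5, 3, 9] cursor@2
After 2 (insert_after(29)): list=[2, 29, 82, 1, 5, 3, 9] cursor@2
After 3 (insert_before(98)): list=[98, 2, 29, 82, 1, 5, 3, 9] cursor@2
After 4 (insert_before(93)): list=[98, 93, 2, 29, 82, 1, 5, 3, 9] cursor@2
After 5 (delete_current): list=[98, 93, 29, 82, 1, 5, 3, 9] cursor@29
After 6 (insert_before(92)): list=[98, 93, 92, 29, 82, 1, 5, 3, 9] cursor@29
After 7 (delete_current): list=[98, 93, 92, 82, 1, 5, 3, 9] cursor@82
After 8 (insert_after(95)): list=[98, 93, 92, 82, 95, 1, 5, 3, 9] cursor@82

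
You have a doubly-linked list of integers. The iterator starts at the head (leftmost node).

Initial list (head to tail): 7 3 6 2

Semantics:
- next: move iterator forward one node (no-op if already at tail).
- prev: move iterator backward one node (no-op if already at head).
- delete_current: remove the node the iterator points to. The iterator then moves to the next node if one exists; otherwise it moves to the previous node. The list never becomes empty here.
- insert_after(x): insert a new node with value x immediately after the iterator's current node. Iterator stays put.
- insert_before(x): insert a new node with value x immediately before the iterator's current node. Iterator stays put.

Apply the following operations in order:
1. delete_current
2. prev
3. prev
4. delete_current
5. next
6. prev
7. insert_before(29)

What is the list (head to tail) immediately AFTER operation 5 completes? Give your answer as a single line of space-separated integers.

Answer: 6 2

Derivation:
After 1 (delete_current): list=[3, 6, 2] cursor@3
After 2 (prev): list=[3, 6, 2] cursor@3
After 3 (prev): list=[3, 6, 2] cursor@3
After 4 (delete_current): list=[6, 2] cursor@6
After 5 (next): list=[6, 2] cursor@2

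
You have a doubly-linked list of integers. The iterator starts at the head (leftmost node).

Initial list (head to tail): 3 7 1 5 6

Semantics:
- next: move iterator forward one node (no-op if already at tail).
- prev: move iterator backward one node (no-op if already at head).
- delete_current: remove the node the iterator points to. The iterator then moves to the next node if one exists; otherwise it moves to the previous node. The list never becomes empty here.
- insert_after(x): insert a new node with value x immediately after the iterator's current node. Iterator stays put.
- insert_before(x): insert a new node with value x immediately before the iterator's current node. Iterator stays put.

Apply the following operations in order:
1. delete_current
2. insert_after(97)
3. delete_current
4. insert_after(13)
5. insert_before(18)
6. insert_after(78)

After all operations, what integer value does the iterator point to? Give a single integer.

After 1 (delete_current): list=[7, 1, 5, 6] cursor@7
After 2 (insert_after(97)): list=[7, 97, 1, 5, 6] cursor@7
After 3 (delete_current): list=[97, 1, 5, 6] cursor@97
After 4 (insert_after(13)): list=[97, 13, 1, 5, 6] cursor@97
After 5 (insert_before(18)): list=[18, 97, 13, 1, 5, 6] cursor@97
After 6 (insert_after(78)): list=[18, 97, 78, 13, 1, 5, 6] cursor@97

Answer: 97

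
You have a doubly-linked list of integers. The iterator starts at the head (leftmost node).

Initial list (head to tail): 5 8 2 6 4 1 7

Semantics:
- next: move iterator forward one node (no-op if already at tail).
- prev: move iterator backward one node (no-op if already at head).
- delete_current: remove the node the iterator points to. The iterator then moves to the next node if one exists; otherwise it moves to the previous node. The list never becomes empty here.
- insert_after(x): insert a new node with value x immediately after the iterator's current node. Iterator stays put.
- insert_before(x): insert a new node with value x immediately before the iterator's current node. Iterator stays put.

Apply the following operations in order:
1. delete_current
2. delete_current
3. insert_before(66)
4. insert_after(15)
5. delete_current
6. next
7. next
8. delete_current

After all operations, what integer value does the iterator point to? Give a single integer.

Answer: 1

Derivation:
After 1 (delete_current): list=[8, 2, 6, 4, 1, 7] cursor@8
After 2 (delete_current): list=[2, 6, 4, 1, 7] cursor@2
After 3 (insert_before(66)): list=[66, 2, 6, 4, 1, 7] cursor@2
After 4 (insert_after(15)): list=[66, 2, 15, 6, 4, 1, 7] cursor@2
After 5 (delete_current): list=[66, 15, 6, 4, 1, 7] cursor@15
After 6 (next): list=[66, 15, 6, 4, 1, 7] cursor@6
After 7 (next): list=[66, 15, 6, 4, 1, 7] cursor@4
After 8 (delete_current): list=[66, 15, 6, 1, 7] cursor@1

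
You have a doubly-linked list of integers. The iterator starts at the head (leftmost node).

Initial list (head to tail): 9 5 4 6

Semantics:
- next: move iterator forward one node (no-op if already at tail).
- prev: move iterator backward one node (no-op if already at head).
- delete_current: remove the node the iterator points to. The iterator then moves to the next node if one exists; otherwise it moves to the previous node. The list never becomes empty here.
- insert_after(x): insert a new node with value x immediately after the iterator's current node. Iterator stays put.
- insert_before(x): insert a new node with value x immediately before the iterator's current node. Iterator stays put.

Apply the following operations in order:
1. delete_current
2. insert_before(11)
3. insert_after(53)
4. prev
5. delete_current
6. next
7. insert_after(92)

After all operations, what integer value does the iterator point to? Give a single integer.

After 1 (delete_current): list=[5, 4, 6] cursor@5
After 2 (insert_before(11)): list=[11, 5, 4, 6] cursor@5
After 3 (insert_after(53)): list=[11, 5, 53, 4, 6] cursor@5
After 4 (prev): list=[11, 5, 53, 4, 6] cursor@11
After 5 (delete_current): list=[5, 53, 4, 6] cursor@5
After 6 (next): list=[5, 53, 4, 6] cursor@53
After 7 (insert_after(92)): list=[5, 53, 92, 4, 6] cursor@53

Answer: 53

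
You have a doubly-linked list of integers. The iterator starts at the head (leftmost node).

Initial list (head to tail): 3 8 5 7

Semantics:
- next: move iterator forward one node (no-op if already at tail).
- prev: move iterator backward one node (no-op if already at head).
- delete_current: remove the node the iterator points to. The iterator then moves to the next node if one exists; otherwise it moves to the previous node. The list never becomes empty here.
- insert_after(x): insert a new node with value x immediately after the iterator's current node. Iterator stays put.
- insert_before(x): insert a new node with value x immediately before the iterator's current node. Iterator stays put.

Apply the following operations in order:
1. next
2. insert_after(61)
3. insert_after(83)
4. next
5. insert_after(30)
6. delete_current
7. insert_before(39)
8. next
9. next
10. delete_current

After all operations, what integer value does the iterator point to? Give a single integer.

After 1 (next): list=[3, 8, 5, 7] cursor@8
After 2 (insert_after(61)): list=[3, 8, 61, 5, 7] cursor@8
After 3 (insert_after(83)): list=[3, 8, 83, 61, 5, 7] cursor@8
After 4 (next): list=[3, 8, 83, 61, 5, 7] cursor@83
After 5 (insert_after(30)): list=[3, 8, 83, 30, 61, 5, 7] cursor@83
After 6 (delete_current): list=[3, 8, 30, 61, 5, 7] cursor@30
After 7 (insert_before(39)): list=[3, 8, 39, 30, 61, 5, 7] cursor@30
After 8 (next): list=[3, 8, 39, 30, 61, 5, 7] cursor@61
After 9 (next): list=[3, 8, 39, 30, 61, 5, 7] cursor@5
After 10 (delete_current): list=[3, 8, 39, 30, 61, 7] cursor@7

Answer: 7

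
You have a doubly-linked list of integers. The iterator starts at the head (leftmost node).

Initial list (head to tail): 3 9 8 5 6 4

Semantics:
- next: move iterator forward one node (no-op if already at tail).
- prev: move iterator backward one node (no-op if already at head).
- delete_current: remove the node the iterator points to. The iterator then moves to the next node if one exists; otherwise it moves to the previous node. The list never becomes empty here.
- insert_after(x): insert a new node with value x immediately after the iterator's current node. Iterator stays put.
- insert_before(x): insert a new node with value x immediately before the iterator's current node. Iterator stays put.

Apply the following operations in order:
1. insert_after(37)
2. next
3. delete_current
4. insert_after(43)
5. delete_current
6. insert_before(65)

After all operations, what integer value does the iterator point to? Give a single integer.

Answer: 43

Derivation:
After 1 (insert_after(37)): list=[3, 37, 9, 8, 5, 6, 4] cursor@3
After 2 (next): list=[3, 37, 9, 8, 5, 6, 4] cursor@37
After 3 (delete_current): list=[3, 9, 8, 5, 6, 4] cursor@9
After 4 (insert_after(43)): list=[3, 9, 43, 8, 5, 6, 4] cursor@9
After 5 (delete_current): list=[3, 43, 8, 5, 6, 4] cursor@43
After 6 (insert_before(65)): list=[3, 65, 43, 8, 5, 6, 4] cursor@43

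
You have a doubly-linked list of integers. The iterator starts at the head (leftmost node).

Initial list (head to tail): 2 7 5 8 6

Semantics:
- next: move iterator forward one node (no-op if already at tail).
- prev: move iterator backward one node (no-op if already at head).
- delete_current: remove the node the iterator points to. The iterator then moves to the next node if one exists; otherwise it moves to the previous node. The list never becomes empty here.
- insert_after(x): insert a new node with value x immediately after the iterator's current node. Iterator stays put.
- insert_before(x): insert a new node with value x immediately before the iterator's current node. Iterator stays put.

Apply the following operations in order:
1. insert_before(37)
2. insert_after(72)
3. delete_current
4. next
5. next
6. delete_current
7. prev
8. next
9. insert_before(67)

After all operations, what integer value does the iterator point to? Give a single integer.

After 1 (insert_before(37)): list=[37, 2, 7, 5, 8, 6] cursor@2
After 2 (insert_after(72)): list=[37, 2, 72, 7, 5, 8, 6] cursor@2
After 3 (delete_current): list=[37, 72, 7, 5, 8, 6] cursor@72
After 4 (next): list=[37, 72, 7, 5, 8, 6] cursor@7
After 5 (next): list=[37, 72, 7, 5, 8, 6] cursor@5
After 6 (delete_current): list=[37, 72, 7, 8, 6] cursor@8
After 7 (prev): list=[37, 72, 7, 8, 6] cursor@7
After 8 (next): list=[37, 72, 7, 8, 6] cursor@8
After 9 (insert_before(67)): list=[37, 72, 7, 67, 8, 6] cursor@8

Answer: 8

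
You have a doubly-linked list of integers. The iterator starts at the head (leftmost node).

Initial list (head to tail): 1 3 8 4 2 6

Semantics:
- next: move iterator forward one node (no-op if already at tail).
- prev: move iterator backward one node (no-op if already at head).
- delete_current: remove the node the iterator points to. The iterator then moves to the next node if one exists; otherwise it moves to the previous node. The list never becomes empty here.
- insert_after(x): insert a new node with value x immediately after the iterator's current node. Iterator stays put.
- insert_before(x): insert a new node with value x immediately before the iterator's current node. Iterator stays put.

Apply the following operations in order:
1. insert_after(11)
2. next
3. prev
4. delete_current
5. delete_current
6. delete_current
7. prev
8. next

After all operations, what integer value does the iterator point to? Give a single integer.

After 1 (insert_after(11)): list=[1, 11, 3, 8, 4, 2, 6] cursor@1
After 2 (next): list=[1, 11, 3, 8, 4, 2, 6] cursor@11
After 3 (prev): list=[1, 11, 3, 8, 4, 2, 6] cursor@1
After 4 (delete_current): list=[11, 3, 8, 4, 2, 6] cursor@11
After 5 (delete_current): list=[3, 8, 4, 2, 6] cursor@3
After 6 (delete_current): list=[8, 4, 2, 6] cursor@8
After 7 (prev): list=[8, 4, 2, 6] cursor@8
After 8 (next): list=[8, 4, 2, 6] cursor@4

Answer: 4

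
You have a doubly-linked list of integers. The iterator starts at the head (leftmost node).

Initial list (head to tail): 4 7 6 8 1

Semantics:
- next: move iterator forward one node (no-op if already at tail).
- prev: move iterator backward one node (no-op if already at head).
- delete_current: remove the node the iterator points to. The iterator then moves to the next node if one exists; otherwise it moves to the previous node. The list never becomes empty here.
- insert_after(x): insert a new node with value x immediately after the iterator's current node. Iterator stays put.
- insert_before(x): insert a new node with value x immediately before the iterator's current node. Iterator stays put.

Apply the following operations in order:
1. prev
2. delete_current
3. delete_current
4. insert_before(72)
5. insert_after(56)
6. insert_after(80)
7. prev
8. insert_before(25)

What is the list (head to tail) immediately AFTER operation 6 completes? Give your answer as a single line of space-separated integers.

After 1 (prev): list=[4, 7, 6, 8, 1] cursor@4
After 2 (delete_current): list=[7, 6, 8, 1] cursor@7
After 3 (delete_current): list=[6, 8, 1] cursor@6
After 4 (insert_before(72)): list=[72, 6, 8, 1] cursor@6
After 5 (insert_after(56)): list=[72, 6, 56, 8, 1] cursor@6
After 6 (insert_after(80)): list=[72, 6, 80, 56, 8, 1] cursor@6

Answer: 72 6 80 56 8 1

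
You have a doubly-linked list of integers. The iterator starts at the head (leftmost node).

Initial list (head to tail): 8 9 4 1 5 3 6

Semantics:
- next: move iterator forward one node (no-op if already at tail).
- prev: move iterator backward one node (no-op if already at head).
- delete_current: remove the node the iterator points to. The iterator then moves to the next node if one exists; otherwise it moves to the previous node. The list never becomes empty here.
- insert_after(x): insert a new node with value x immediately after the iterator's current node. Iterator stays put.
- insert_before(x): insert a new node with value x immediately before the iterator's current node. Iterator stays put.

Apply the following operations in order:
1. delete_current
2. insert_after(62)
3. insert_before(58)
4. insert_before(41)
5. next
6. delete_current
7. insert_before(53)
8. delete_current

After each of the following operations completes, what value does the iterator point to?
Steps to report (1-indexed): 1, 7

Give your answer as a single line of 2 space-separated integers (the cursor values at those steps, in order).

Answer: 9 4

Derivation:
After 1 (delete_current): list=[9, 4, 1, 5, 3, 6] cursor@9
After 2 (insert_after(62)): list=[9, 62, 4, 1, 5, 3, 6] cursor@9
After 3 (insert_before(58)): list=[58, 9, 62, 4, 1, 5, 3, 6] cursor@9
After 4 (insert_before(41)): list=[58, 41, 9, 62, 4, 1, 5, 3, 6] cursor@9
After 5 (next): list=[58, 41, 9, 62, 4, 1, 5, 3, 6] cursor@62
After 6 (delete_current): list=[58, 41, 9, 4, 1, 5, 3, 6] cursor@4
After 7 (insert_before(53)): list=[58, 41, 9, 53, 4, 1, 5, 3, 6] cursor@4
After 8 (delete_current): list=[58, 41, 9, 53, 1, 5, 3, 6] cursor@1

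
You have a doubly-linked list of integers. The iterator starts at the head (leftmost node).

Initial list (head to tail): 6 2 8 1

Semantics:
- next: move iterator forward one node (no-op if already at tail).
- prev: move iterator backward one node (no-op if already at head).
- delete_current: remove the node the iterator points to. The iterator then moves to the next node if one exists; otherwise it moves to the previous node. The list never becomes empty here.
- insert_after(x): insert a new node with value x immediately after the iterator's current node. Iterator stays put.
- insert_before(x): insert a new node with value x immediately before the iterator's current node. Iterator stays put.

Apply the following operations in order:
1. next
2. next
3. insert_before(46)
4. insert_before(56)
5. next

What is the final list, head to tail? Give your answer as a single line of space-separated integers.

Answer: 6 2 46 56 8 1

Derivation:
After 1 (next): list=[6, 2, 8, 1] cursor@2
After 2 (next): list=[6, 2, 8, 1] cursor@8
After 3 (insert_before(46)): list=[6, 2, 46, 8, 1] cursor@8
After 4 (insert_before(56)): list=[6, 2, 46, 56, 8, 1] cursor@8
After 5 (next): list=[6, 2, 46, 56, 8, 1] cursor@1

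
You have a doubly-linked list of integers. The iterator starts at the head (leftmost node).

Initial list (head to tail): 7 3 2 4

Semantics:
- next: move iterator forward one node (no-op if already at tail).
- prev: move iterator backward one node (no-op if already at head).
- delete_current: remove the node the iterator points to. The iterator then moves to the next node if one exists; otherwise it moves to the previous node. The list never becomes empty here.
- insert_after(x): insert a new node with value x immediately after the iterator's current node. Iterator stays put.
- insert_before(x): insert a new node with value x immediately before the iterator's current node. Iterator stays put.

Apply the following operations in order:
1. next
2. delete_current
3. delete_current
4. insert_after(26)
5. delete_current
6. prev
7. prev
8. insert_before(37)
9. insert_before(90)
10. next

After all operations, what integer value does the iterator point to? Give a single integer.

Answer: 26

Derivation:
After 1 (next): list=[7, 3, 2, 4] cursor@3
After 2 (delete_current): list=[7, 2, 4] cursor@2
After 3 (delete_current): list=[7, 4] cursor@4
After 4 (insert_after(26)): list=[7, 4, 26] cursor@4
After 5 (delete_current): list=[7, 26] cursor@26
After 6 (prev): list=[7, 26] cursor@7
After 7 (prev): list=[7, 26] cursor@7
After 8 (insert_before(37)): list=[37, 7, 26] cursor@7
After 9 (insert_before(90)): list=[37, 90, 7, 26] cursor@7
After 10 (next): list=[37, 90, 7, 26] cursor@26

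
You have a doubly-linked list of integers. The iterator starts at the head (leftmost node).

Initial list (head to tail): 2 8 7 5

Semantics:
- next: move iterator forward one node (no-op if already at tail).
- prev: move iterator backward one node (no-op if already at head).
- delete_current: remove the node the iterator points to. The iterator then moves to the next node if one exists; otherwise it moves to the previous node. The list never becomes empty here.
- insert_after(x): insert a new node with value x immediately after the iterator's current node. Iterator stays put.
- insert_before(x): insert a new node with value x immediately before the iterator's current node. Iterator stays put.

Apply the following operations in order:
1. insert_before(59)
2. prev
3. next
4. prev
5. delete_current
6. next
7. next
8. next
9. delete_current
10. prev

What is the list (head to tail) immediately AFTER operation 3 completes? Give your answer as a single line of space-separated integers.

After 1 (insert_before(59)): list=[59, 2, 8, 7, 5] cursor@2
After 2 (prev): list=[59, 2, 8, 7, 5] cursor@59
After 3 (next): list=[59, 2, 8, 7, 5] cursor@2

Answer: 59 2 8 7 5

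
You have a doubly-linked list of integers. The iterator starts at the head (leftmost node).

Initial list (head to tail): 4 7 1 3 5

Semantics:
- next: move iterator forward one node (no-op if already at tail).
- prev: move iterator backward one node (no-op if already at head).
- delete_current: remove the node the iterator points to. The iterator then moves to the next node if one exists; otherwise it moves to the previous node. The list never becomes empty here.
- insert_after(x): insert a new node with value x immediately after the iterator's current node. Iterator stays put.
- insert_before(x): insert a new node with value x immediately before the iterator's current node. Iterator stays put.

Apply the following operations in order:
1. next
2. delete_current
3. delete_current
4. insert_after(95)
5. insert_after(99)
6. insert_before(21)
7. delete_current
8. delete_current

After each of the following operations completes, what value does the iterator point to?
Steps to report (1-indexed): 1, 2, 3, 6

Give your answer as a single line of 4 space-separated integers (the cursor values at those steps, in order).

After 1 (next): list=[4, 7, 1, 3, 5] cursor@7
After 2 (delete_current): list=[4, 1, 3, 5] cursor@1
After 3 (delete_current): list=[4, 3, 5] cursor@3
After 4 (insert_after(95)): list=[4, 3, 95, 5] cursor@3
After 5 (insert_after(99)): list=[4, 3, 99, 95, 5] cursor@3
After 6 (insert_before(21)): list=[4, 21, 3, 99, 95, 5] cursor@3
After 7 (delete_current): list=[4, 21, 99, 95, 5] cursor@99
After 8 (delete_current): list=[4, 21, 95, 5] cursor@95

Answer: 7 1 3 3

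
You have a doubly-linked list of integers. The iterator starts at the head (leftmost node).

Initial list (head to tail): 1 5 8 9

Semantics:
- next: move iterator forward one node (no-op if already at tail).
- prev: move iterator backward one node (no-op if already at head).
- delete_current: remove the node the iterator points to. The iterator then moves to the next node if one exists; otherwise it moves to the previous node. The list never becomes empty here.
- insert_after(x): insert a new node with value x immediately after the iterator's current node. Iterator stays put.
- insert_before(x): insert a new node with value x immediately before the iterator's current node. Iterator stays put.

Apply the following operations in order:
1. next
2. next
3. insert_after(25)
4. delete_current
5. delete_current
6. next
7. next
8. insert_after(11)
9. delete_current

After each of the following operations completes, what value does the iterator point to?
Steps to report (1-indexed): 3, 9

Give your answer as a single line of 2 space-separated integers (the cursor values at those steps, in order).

Answer: 8 11

Derivation:
After 1 (next): list=[1, 5, 8, 9] cursor@5
After 2 (next): list=[1, 5, 8, 9] cursor@8
After 3 (insert_after(25)): list=[1, 5, 8, 25, 9] cursor@8
After 4 (delete_current): list=[1, 5, 25, 9] cursor@25
After 5 (delete_current): list=[1, 5, 9] cursor@9
After 6 (next): list=[1, 5, 9] cursor@9
After 7 (next): list=[1, 5, 9] cursor@9
After 8 (insert_after(11)): list=[1, 5, 9, 11] cursor@9
After 9 (delete_current): list=[1, 5, 11] cursor@11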